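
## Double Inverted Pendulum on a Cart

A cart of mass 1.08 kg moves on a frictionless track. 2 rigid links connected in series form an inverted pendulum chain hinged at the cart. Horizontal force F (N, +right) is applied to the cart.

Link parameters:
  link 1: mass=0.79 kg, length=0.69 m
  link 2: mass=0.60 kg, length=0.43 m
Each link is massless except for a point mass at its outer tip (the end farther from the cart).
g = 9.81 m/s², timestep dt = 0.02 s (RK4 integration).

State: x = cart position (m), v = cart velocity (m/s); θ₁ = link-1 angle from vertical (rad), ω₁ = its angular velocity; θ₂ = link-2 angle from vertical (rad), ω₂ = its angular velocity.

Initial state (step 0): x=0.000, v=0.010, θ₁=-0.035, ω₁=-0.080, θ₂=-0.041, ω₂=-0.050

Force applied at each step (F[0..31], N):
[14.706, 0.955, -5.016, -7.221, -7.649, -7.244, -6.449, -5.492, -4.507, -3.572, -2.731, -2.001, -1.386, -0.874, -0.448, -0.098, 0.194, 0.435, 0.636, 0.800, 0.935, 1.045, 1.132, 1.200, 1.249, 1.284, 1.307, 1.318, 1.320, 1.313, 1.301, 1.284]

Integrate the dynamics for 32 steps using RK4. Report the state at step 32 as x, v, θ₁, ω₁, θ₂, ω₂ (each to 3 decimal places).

Answer: x=-0.178, v=-0.230, θ₁=0.033, ω₁=0.043, θ₂=0.022, ω₂=0.065

Derivation:
apply F[0]=+14.706 → step 1: x=0.003, v=0.291, θ₁=-0.041, ω₁=-0.497, θ₂=-0.042, ω₂=-0.053
apply F[1]=+0.955 → step 2: x=0.009, v=0.320, θ₁=-0.051, ω₁=-0.553, θ₂=-0.043, ω₂=-0.051
apply F[2]=-5.016 → step 3: x=0.015, v=0.242, θ₁=-0.061, ω₁=-0.458, θ₂=-0.044, ω₂=-0.040
apply F[3]=-7.221 → step 4: x=0.018, v=0.125, θ₁=-0.069, ω₁=-0.312, θ₂=-0.045, ω₂=-0.023
apply F[4]=-7.649 → step 5: x=0.020, v=0.002, θ₁=-0.074, ω₁=-0.161, θ₂=-0.045, ω₂=-0.001
apply F[5]=-7.244 → step 6: x=0.019, v=-0.113, θ₁=-0.076, ω₁=-0.023, θ₂=-0.045, ω₂=0.024
apply F[6]=-6.449 → step 7: x=0.015, v=-0.212, θ₁=-0.075, ω₁=0.093, θ₂=-0.044, ω₂=0.050
apply F[7]=-5.492 → step 8: x=0.010, v=-0.295, θ₁=-0.072, ω₁=0.184, θ₂=-0.043, ω₂=0.075
apply F[8]=-4.507 → step 9: x=0.004, v=-0.361, θ₁=-0.068, ω₁=0.253, θ₂=-0.041, ω₂=0.098
apply F[9]=-3.572 → step 10: x=-0.004, v=-0.410, θ₁=-0.062, ω₁=0.301, θ₂=-0.039, ω₂=0.119
apply F[10]=-2.731 → step 11: x=-0.013, v=-0.446, θ₁=-0.056, ω₁=0.331, θ₂=-0.036, ω₂=0.136
apply F[11]=-2.001 → step 12: x=-0.022, v=-0.470, θ₁=-0.049, ω₁=0.347, θ₂=-0.033, ω₂=0.150
apply F[12]=-1.386 → step 13: x=-0.031, v=-0.484, θ₁=-0.042, ω₁=0.351, θ₂=-0.030, ω₂=0.161
apply F[13]=-0.874 → step 14: x=-0.041, v=-0.490, θ₁=-0.035, ω₁=0.347, θ₂=-0.027, ω₂=0.169
apply F[14]=-0.448 → step 15: x=-0.051, v=-0.491, θ₁=-0.028, ω₁=0.338, θ₂=-0.023, ω₂=0.175
apply F[15]=-0.098 → step 16: x=-0.061, v=-0.486, θ₁=-0.022, ω₁=0.323, θ₂=-0.020, ω₂=0.177
apply F[16]=+0.194 → step 17: x=-0.070, v=-0.478, θ₁=-0.015, ω₁=0.306, θ₂=-0.016, ω₂=0.178
apply F[17]=+0.435 → step 18: x=-0.080, v=-0.467, θ₁=-0.010, ω₁=0.287, θ₂=-0.013, ω₂=0.176
apply F[18]=+0.636 → step 19: x=-0.089, v=-0.453, θ₁=-0.004, ω₁=0.266, θ₂=-0.009, ω₂=0.172
apply F[19]=+0.800 → step 20: x=-0.098, v=-0.438, θ₁=0.001, ω₁=0.245, θ₂=-0.006, ω₂=0.167
apply F[20]=+0.935 → step 21: x=-0.106, v=-0.422, θ₁=0.006, ω₁=0.224, θ₂=-0.003, ω₂=0.161
apply F[21]=+1.045 → step 22: x=-0.115, v=-0.404, θ₁=0.010, ω₁=0.203, θ₂=0.000, ω₂=0.154
apply F[22]=+1.132 → step 23: x=-0.123, v=-0.386, θ₁=0.014, ω₁=0.182, θ₂=0.003, ω₂=0.146
apply F[23]=+1.200 → step 24: x=-0.130, v=-0.368, θ₁=0.017, ω₁=0.163, θ₂=0.006, ω₂=0.138
apply F[24]=+1.249 → step 25: x=-0.137, v=-0.350, θ₁=0.020, ω₁=0.144, θ₂=0.009, ω₂=0.129
apply F[25]=+1.284 → step 26: x=-0.144, v=-0.332, θ₁=0.023, ω₁=0.126, θ₂=0.011, ω₂=0.119
apply F[26]=+1.307 → step 27: x=-0.151, v=-0.313, θ₁=0.025, ω₁=0.109, θ₂=0.014, ω₂=0.110
apply F[27]=+1.318 → step 28: x=-0.157, v=-0.296, θ₁=0.027, ω₁=0.094, θ₂=0.016, ω₂=0.101
apply F[28]=+1.320 → step 29: x=-0.162, v=-0.278, θ₁=0.029, ω₁=0.079, θ₂=0.018, ω₂=0.091
apply F[29]=+1.313 → step 30: x=-0.168, v=-0.262, θ₁=0.031, ω₁=0.066, θ₂=0.020, ω₂=0.082
apply F[30]=+1.301 → step 31: x=-0.173, v=-0.246, θ₁=0.032, ω₁=0.054, θ₂=0.021, ω₂=0.074
apply F[31]=+1.284 → step 32: x=-0.178, v=-0.230, θ₁=0.033, ω₁=0.043, θ₂=0.022, ω₂=0.065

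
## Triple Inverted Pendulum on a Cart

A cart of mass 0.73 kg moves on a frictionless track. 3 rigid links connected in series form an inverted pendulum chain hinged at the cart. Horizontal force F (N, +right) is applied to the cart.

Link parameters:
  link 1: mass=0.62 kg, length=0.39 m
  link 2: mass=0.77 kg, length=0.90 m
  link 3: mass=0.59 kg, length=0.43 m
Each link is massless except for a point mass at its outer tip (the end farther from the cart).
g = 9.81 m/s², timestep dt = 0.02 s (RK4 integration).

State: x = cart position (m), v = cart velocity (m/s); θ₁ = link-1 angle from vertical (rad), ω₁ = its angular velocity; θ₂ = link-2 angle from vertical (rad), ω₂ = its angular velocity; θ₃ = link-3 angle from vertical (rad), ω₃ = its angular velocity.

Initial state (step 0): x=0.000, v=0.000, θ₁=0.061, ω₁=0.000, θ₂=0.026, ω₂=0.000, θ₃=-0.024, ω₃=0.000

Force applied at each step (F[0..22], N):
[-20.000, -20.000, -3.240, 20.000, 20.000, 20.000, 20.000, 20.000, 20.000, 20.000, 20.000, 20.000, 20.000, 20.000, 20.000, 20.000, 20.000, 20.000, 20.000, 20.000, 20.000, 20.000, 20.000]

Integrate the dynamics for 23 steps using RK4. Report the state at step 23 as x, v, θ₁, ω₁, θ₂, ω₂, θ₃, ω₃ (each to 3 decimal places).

Answer: x=0.960, v=6.771, θ₁=-0.334, ω₁=-12.570, θ₂=-0.971, ω₂=-2.011, θ₃=-0.169, ω₃=-2.615

Derivation:
apply F[0]=-20.000 → step 1: x=-0.006, v=-0.575, θ₁=0.076, ω₁=1.538, θ₂=0.026, ω₂=-0.015, θ₃=-0.024, ω₃=-0.031
apply F[1]=-20.000 → step 2: x=-0.023, v=-1.147, θ₁=0.123, ω₁=3.083, θ₂=0.025, ω₂=-0.034, θ₃=-0.025, ω₃=-0.051
apply F[2]=-3.240 → step 3: x=-0.047, v=-1.271, θ₁=0.189, ω₁=3.536, θ₂=0.024, ω₂=-0.069, θ₃=-0.026, ω₃=-0.068
apply F[3]=+20.000 → step 4: x=-0.068, v=-0.838, θ₁=0.251, ω₁=2.772, θ₂=0.022, ω₂=-0.196, θ₃=-0.028, ω₃=-0.107
apply F[4]=+20.000 → step 5: x=-0.081, v=-0.449, θ₁=0.301, ω₁=2.247, θ₂=0.016, ω₂=-0.381, θ₃=-0.031, ω₃=-0.149
apply F[5]=+20.000 → step 6: x=-0.086, v=-0.089, θ₁=0.342, ω₁=1.887, θ₂=0.006, ω₂=-0.611, θ₃=-0.034, ω₃=-0.186
apply F[6]=+20.000 → step 7: x=-0.085, v=0.253, θ₁=0.377, ω₁=1.635, θ₂=-0.009, ω₂=-0.874, θ₃=-0.038, ω₃=-0.215
apply F[7]=+20.000 → step 8: x=-0.076, v=0.587, θ₁=0.408, ω₁=1.448, θ₂=-0.029, ω₂=-1.163, θ₃=-0.043, ω₃=-0.231
apply F[8]=+20.000 → step 9: x=-0.061, v=0.918, θ₁=0.436, ω₁=1.293, θ₂=-0.055, ω₂=-1.472, θ₃=-0.047, ω₃=-0.234
apply F[9]=+20.000 → step 10: x=-0.040, v=1.252, θ₁=0.460, ω₁=1.139, θ₂=-0.088, ω₂=-1.796, θ₃=-0.052, ω₃=-0.221
apply F[10]=+20.000 → step 11: x=-0.011, v=1.591, θ₁=0.481, ω₁=0.959, θ₂=-0.127, ω₂=-2.129, θ₃=-0.056, ω₃=-0.195
apply F[11]=+20.000 → step 12: x=0.024, v=1.940, θ₁=0.498, ω₁=0.728, θ₂=-0.173, ω₂=-2.467, θ₃=-0.060, ω₃=-0.160
apply F[12]=+20.000 → step 13: x=0.067, v=2.299, θ₁=0.510, ω₁=0.421, θ₂=-0.226, ω₂=-2.806, θ₃=-0.062, ω₃=-0.120
apply F[13]=+20.000 → step 14: x=0.116, v=2.670, θ₁=0.514, ω₁=0.014, θ₂=-0.285, ω₂=-3.140, θ₃=-0.064, ω₃=-0.086
apply F[14]=+20.000 → step 15: x=0.173, v=3.055, θ₁=0.509, ω₁=-0.515, θ₂=-0.351, ω₂=-3.464, θ₃=-0.066, ω₃=-0.065
apply F[15]=+20.000 → step 16: x=0.239, v=3.458, θ₁=0.492, ω₁=-1.195, θ₂=-0.424, ω₂=-3.769, θ₃=-0.067, ω₃=-0.070
apply F[16]=+20.000 → step 17: x=0.312, v=3.883, θ₁=0.460, ω₁=-2.055, θ₂=-0.502, ω₂=-4.043, θ₃=-0.069, ω₃=-0.114
apply F[17]=+20.000 → step 18: x=0.394, v=4.339, θ₁=0.409, ω₁=-3.136, θ₂=-0.585, ω₂=-4.262, θ₃=-0.072, ω₃=-0.208
apply F[18]=+20.000 → step 19: x=0.486, v=4.836, θ₁=0.333, ω₁=-4.486, θ₂=-0.672, ω₂=-4.386, θ₃=-0.078, ω₃=-0.367
apply F[19]=+20.000 → step 20: x=0.588, v=5.382, θ₁=0.227, ω₁=-6.164, θ₂=-0.759, ω₂=-4.346, θ₃=-0.087, ω₃=-0.611
apply F[20]=+20.000 → step 21: x=0.701, v=5.965, θ₁=0.084, ω₁=-8.201, θ₂=-0.844, ω₂=-4.022, θ₃=-0.103, ω₃=-0.984
apply F[21]=+20.000 → step 22: x=0.826, v=6.501, θ₁=-0.103, ω₁=-10.491, θ₂=-0.917, ω₂=-3.258, θ₃=-0.128, ω₃=-1.591
apply F[22]=+20.000 → step 23: x=0.960, v=6.771, θ₁=-0.334, ω₁=-12.570, θ₂=-0.971, ω₂=-2.011, θ₃=-0.169, ω₃=-2.615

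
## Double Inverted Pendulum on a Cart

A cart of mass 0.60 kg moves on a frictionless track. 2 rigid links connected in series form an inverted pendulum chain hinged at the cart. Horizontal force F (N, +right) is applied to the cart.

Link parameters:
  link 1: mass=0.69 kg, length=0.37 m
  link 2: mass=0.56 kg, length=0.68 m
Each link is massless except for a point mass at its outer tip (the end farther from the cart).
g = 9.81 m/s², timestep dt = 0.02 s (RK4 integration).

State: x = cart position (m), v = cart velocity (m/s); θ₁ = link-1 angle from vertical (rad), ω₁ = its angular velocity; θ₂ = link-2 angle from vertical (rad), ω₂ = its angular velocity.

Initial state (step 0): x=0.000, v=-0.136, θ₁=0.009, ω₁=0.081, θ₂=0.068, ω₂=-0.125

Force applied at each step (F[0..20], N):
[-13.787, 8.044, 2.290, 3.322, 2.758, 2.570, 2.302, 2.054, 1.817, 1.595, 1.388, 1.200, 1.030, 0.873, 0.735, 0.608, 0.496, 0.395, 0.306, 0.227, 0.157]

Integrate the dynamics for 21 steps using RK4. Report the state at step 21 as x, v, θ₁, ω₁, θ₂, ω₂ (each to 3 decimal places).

Answer: x=-0.005, v=0.142, θ₁=0.017, ω₁=-0.159, θ₂=0.024, ω₂=-0.114

Derivation:
apply F[0]=-13.787 → step 1: x=-0.007, v=-0.601, θ₁=0.023, ω₁=1.323, θ₂=0.066, ω₂=-0.099
apply F[1]=+8.044 → step 2: x=-0.017, v=-0.347, θ₁=0.043, ω₁=0.641, θ₂=0.064, ω₂=-0.083
apply F[2]=+2.290 → step 3: x=-0.023, v=-0.290, θ₁=0.054, ω₁=0.508, θ₂=0.062, ω₂=-0.075
apply F[3]=+3.322 → step 4: x=-0.028, v=-0.204, θ₁=0.062, ω₁=0.305, θ₂=0.061, ω₂=-0.073
apply F[4]=+2.758 → step 5: x=-0.032, v=-0.139, θ₁=0.067, ω₁=0.165, θ₂=0.059, ω₂=-0.076
apply F[5]=+2.570 → step 6: x=-0.034, v=-0.081, θ₁=0.069, ω₁=0.051, θ₂=0.058, ω₂=-0.081
apply F[6]=+2.302 → step 7: x=-0.035, v=-0.033, θ₁=0.069, ω₁=-0.037, θ₂=0.056, ω₂=-0.087
apply F[7]=+2.054 → step 8: x=-0.035, v=0.007, θ₁=0.068, ω₁=-0.103, θ₂=0.054, ω₂=-0.094
apply F[8]=+1.817 → step 9: x=-0.035, v=0.040, θ₁=0.065, ω₁=-0.152, θ₂=0.052, ω₂=-0.101
apply F[9]=+1.595 → step 10: x=-0.034, v=0.067, θ₁=0.062, ω₁=-0.186, θ₂=0.050, ω₂=-0.107
apply F[10]=+1.388 → step 11: x=-0.032, v=0.089, θ₁=0.058, ω₁=-0.209, θ₂=0.048, ω₂=-0.113
apply F[11]=+1.200 → step 12: x=-0.030, v=0.106, θ₁=0.054, ω₁=-0.222, θ₂=0.046, ω₂=-0.117
apply F[12]=+1.030 → step 13: x=-0.028, v=0.120, θ₁=0.049, ω₁=-0.228, θ₂=0.043, ω₂=-0.121
apply F[13]=+0.873 → step 14: x=-0.025, v=0.130, θ₁=0.045, ω₁=-0.228, θ₂=0.041, ω₂=-0.123
apply F[14]=+0.735 → step 15: x=-0.023, v=0.137, θ₁=0.040, ω₁=-0.224, θ₂=0.039, ω₂=-0.125
apply F[15]=+0.608 → step 16: x=-0.020, v=0.142, θ₁=0.036, ω₁=-0.217, θ₂=0.036, ω₂=-0.125
apply F[16]=+0.496 → step 17: x=-0.017, v=0.145, θ₁=0.031, ω₁=-0.208, θ₂=0.034, ω₂=-0.124
apply F[17]=+0.395 → step 18: x=-0.014, v=0.146, θ₁=0.027, ω₁=-0.197, θ₂=0.031, ω₂=-0.123
apply F[18]=+0.306 → step 19: x=-0.011, v=0.146, θ₁=0.024, ω₁=-0.185, θ₂=0.029, ω₂=-0.120
apply F[19]=+0.227 → step 20: x=-0.008, v=0.144, θ₁=0.020, ω₁=-0.172, θ₂=0.026, ω₂=-0.117
apply F[20]=+0.157 → step 21: x=-0.005, v=0.142, θ₁=0.017, ω₁=-0.159, θ₂=0.024, ω₂=-0.114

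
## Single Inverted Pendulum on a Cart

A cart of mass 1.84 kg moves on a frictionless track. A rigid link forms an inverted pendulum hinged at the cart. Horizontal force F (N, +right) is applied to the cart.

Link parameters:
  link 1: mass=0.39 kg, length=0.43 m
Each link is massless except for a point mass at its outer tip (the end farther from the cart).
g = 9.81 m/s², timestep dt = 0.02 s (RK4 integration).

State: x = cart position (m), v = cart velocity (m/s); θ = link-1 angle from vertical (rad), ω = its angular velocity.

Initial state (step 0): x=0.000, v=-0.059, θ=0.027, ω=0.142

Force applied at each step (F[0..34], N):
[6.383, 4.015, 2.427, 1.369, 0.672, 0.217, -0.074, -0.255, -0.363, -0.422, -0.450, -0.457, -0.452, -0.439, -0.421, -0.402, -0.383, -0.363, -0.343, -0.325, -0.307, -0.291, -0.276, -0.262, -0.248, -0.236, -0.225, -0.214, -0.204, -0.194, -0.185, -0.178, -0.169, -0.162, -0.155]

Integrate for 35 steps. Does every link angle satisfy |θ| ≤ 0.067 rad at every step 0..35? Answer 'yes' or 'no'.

Answer: yes

Derivation:
apply F[0]=+6.383 → step 1: x=-0.000, v=0.009, θ=0.028, ω=-0.004
apply F[1]=+4.015 → step 2: x=0.000, v=0.052, θ=0.027, ω=-0.090
apply F[2]=+2.427 → step 3: x=0.001, v=0.077, θ=0.025, ω=-0.136
apply F[3]=+1.369 → step 4: x=0.003, v=0.091, θ=0.022, ω=-0.158
apply F[4]=+0.672 → step 5: x=0.005, v=0.097, θ=0.019, ω=-0.164
apply F[5]=+0.217 → step 6: x=0.007, v=0.099, θ=0.016, ω=-0.159
apply F[6]=-0.074 → step 7: x=0.009, v=0.098, θ=0.013, ω=-0.150
apply F[7]=-0.255 → step 8: x=0.011, v=0.094, θ=0.010, ω=-0.137
apply F[8]=-0.363 → step 9: x=0.013, v=0.090, θ=0.007, ω=-0.123
apply F[9]=-0.422 → step 10: x=0.014, v=0.085, θ=0.005, ω=-0.109
apply F[10]=-0.450 → step 11: x=0.016, v=0.080, θ=0.003, ω=-0.095
apply F[11]=-0.457 → step 12: x=0.018, v=0.075, θ=0.001, ω=-0.083
apply F[12]=-0.452 → step 13: x=0.019, v=0.070, θ=-0.000, ω=-0.071
apply F[13]=-0.439 → step 14: x=0.020, v=0.065, θ=-0.002, ω=-0.061
apply F[14]=-0.421 → step 15: x=0.022, v=0.061, θ=-0.003, ω=-0.051
apply F[15]=-0.402 → step 16: x=0.023, v=0.057, θ=-0.004, ω=-0.043
apply F[16]=-0.383 → step 17: x=0.024, v=0.053, θ=-0.005, ω=-0.036
apply F[17]=-0.363 → step 18: x=0.025, v=0.049, θ=-0.005, ω=-0.029
apply F[18]=-0.343 → step 19: x=0.026, v=0.045, θ=-0.006, ω=-0.024
apply F[19]=-0.325 → step 20: x=0.027, v=0.042, θ=-0.006, ω=-0.019
apply F[20]=-0.307 → step 21: x=0.028, v=0.039, θ=-0.007, ω=-0.014
apply F[21]=-0.291 → step 22: x=0.028, v=0.036, θ=-0.007, ω=-0.011
apply F[22]=-0.276 → step 23: x=0.029, v=0.034, θ=-0.007, ω=-0.008
apply F[23]=-0.262 → step 24: x=0.030, v=0.031, θ=-0.007, ω=-0.005
apply F[24]=-0.248 → step 25: x=0.030, v=0.029, θ=-0.007, ω=-0.003
apply F[25]=-0.236 → step 26: x=0.031, v=0.026, θ=-0.007, ω=-0.001
apply F[26]=-0.225 → step 27: x=0.031, v=0.024, θ=-0.007, ω=0.001
apply F[27]=-0.214 → step 28: x=0.032, v=0.022, θ=-0.007, ω=0.003
apply F[28]=-0.204 → step 29: x=0.032, v=0.020, θ=-0.007, ω=0.004
apply F[29]=-0.194 → step 30: x=0.033, v=0.018, θ=-0.007, ω=0.005
apply F[30]=-0.185 → step 31: x=0.033, v=0.017, θ=-0.007, ω=0.006
apply F[31]=-0.178 → step 32: x=0.033, v=0.015, θ=-0.007, ω=0.006
apply F[32]=-0.169 → step 33: x=0.034, v=0.013, θ=-0.007, ω=0.007
apply F[33]=-0.162 → step 34: x=0.034, v=0.012, θ=-0.007, ω=0.007
apply F[34]=-0.155 → step 35: x=0.034, v=0.011, θ=-0.006, ω=0.008
Max |angle| over trajectory = 0.028 rad; bound = 0.067 → within bound.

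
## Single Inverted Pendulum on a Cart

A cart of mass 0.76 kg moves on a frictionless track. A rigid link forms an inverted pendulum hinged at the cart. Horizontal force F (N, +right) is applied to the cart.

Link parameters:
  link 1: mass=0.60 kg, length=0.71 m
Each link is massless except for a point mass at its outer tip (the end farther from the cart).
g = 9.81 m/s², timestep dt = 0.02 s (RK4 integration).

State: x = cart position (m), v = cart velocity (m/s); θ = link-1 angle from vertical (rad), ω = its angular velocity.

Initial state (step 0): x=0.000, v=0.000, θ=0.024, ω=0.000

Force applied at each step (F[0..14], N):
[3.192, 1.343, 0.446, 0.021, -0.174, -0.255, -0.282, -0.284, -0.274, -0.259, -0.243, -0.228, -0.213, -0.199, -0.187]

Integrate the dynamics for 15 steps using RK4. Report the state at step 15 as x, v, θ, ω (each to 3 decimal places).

Answer: x=0.025, v=0.045, θ=-0.003, ω=-0.029

Derivation:
apply F[0]=+3.192 → step 1: x=0.001, v=0.080, θ=0.023, ω=-0.107
apply F[1]=+1.343 → step 2: x=0.003, v=0.112, θ=0.020, ω=-0.146
apply F[2]=+0.446 → step 3: x=0.005, v=0.121, θ=0.017, ω=-0.153
apply F[3]=+0.021 → step 4: x=0.007, v=0.119, θ=0.014, ω=-0.146
apply F[4]=-0.174 → step 5: x=0.010, v=0.113, θ=0.012, ω=-0.133
apply F[5]=-0.255 → step 6: x=0.012, v=0.104, θ=0.009, ω=-0.118
apply F[6]=-0.282 → step 7: x=0.014, v=0.096, θ=0.007, ω=-0.104
apply F[7]=-0.284 → step 8: x=0.016, v=0.087, θ=0.005, ω=-0.090
apply F[8]=-0.274 → step 9: x=0.017, v=0.079, θ=0.003, ω=-0.078
apply F[9]=-0.259 → step 10: x=0.019, v=0.072, θ=0.002, ω=-0.067
apply F[10]=-0.243 → step 11: x=0.020, v=0.066, θ=0.001, ω=-0.058
apply F[11]=-0.228 → step 12: x=0.022, v=0.060, θ=-0.000, ω=-0.049
apply F[12]=-0.213 → step 13: x=0.023, v=0.054, θ=-0.001, ω=-0.042
apply F[13]=-0.199 → step 14: x=0.024, v=0.049, θ=-0.002, ω=-0.035
apply F[14]=-0.187 → step 15: x=0.025, v=0.045, θ=-0.003, ω=-0.029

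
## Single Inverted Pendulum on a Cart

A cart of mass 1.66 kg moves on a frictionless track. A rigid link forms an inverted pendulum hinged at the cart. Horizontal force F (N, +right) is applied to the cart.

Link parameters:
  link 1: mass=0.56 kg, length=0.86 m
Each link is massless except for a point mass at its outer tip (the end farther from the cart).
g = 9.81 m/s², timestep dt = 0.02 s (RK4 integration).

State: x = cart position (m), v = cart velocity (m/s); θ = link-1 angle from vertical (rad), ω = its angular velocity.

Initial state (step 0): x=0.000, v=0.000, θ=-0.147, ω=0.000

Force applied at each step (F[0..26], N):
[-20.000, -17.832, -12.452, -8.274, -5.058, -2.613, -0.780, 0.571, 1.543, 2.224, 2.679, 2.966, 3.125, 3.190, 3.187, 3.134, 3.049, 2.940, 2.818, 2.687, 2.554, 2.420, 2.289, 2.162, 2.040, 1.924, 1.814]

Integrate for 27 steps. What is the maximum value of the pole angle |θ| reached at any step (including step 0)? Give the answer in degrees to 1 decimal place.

Answer: 8.4°

Derivation:
apply F[0]=-20.000 → step 1: x=-0.002, v=-0.230, θ=-0.145, ω=0.231
apply F[1]=-17.832 → step 2: x=-0.009, v=-0.434, θ=-0.138, ω=0.434
apply F[2]=-12.452 → step 3: x=-0.019, v=-0.575, θ=-0.128, ω=0.566
apply F[3]=-8.274 → step 4: x=-0.031, v=-0.666, θ=-0.116, ω=0.644
apply F[4]=-5.058 → step 5: x=-0.045, v=-0.720, θ=-0.103, ω=0.681
apply F[5]=-2.613 → step 6: x=-0.060, v=-0.745, θ=-0.089, ω=0.688
apply F[6]=-0.780 → step 7: x=-0.075, v=-0.750, θ=-0.075, ω=0.675
apply F[7]=+0.571 → step 8: x=-0.090, v=-0.738, θ=-0.062, ω=0.646
apply F[8]=+1.543 → step 9: x=-0.104, v=-0.716, θ=-0.050, ω=0.607
apply F[9]=+2.224 → step 10: x=-0.118, v=-0.687, θ=-0.038, ω=0.563
apply F[10]=+2.679 → step 11: x=-0.132, v=-0.652, θ=-0.027, ω=0.516
apply F[11]=+2.966 → step 12: x=-0.144, v=-0.615, θ=-0.017, ω=0.467
apply F[12]=+3.125 → step 13: x=-0.156, v=-0.577, θ=-0.009, ω=0.420
apply F[13]=+3.190 → step 14: x=-0.167, v=-0.538, θ=-0.001, ω=0.374
apply F[14]=+3.187 → step 15: x=-0.178, v=-0.500, θ=0.006, ω=0.330
apply F[15]=+3.134 → step 16: x=-0.187, v=-0.463, θ=0.013, ω=0.289
apply F[16]=+3.049 → step 17: x=-0.196, v=-0.427, θ=0.018, ω=0.251
apply F[17]=+2.940 → step 18: x=-0.205, v=-0.393, θ=0.023, ω=0.216
apply F[18]=+2.818 → step 19: x=-0.212, v=-0.361, θ=0.027, ω=0.184
apply F[19]=+2.687 → step 20: x=-0.219, v=-0.330, θ=0.030, ω=0.155
apply F[20]=+2.554 → step 21: x=-0.225, v=-0.301, θ=0.033, ω=0.129
apply F[21]=+2.420 → step 22: x=-0.231, v=-0.274, θ=0.035, ω=0.106
apply F[22]=+2.289 → step 23: x=-0.236, v=-0.249, θ=0.037, ω=0.085
apply F[23]=+2.162 → step 24: x=-0.241, v=-0.226, θ=0.039, ω=0.066
apply F[24]=+2.040 → step 25: x=-0.245, v=-0.204, θ=0.040, ω=0.049
apply F[25]=+1.924 → step 26: x=-0.249, v=-0.183, θ=0.041, ω=0.035
apply F[26]=+1.814 → step 27: x=-0.253, v=-0.164, θ=0.041, ω=0.022
Max |angle| over trajectory = 0.147 rad = 8.4°.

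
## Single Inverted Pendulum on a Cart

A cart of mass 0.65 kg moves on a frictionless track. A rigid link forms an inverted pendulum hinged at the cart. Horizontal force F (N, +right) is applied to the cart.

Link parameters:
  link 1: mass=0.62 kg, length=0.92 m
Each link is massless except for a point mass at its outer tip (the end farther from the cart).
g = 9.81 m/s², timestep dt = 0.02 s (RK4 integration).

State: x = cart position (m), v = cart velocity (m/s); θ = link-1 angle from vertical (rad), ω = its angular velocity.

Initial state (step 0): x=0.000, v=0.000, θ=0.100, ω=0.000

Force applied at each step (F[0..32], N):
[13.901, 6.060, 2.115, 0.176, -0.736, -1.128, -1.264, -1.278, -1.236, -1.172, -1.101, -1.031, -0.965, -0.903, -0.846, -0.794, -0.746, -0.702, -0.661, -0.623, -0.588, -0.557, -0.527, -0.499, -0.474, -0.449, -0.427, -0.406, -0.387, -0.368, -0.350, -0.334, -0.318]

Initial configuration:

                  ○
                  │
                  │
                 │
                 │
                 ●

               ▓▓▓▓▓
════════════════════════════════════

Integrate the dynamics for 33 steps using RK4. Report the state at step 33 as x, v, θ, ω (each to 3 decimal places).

apply F[0]=+13.901 → step 1: x=0.004, v=0.406, θ=0.096, ω=-0.418
apply F[1]=+6.060 → step 2: x=0.014, v=0.574, θ=0.086, ω=-0.581
apply F[2]=+2.115 → step 3: x=0.026, v=0.625, θ=0.074, ω=-0.619
apply F[3]=+0.176 → step 4: x=0.038, v=0.618, θ=0.062, ω=-0.597
apply F[4]=-0.736 → step 5: x=0.050, v=0.585, θ=0.050, ω=-0.549
apply F[5]=-1.128 → step 6: x=0.062, v=0.542, θ=0.040, ω=-0.493
apply F[6]=-1.264 → step 7: x=0.072, v=0.497, θ=0.031, ω=-0.437
apply F[7]=-1.278 → step 8: x=0.081, v=0.453, θ=0.022, ω=-0.383
apply F[8]=-1.236 → step 9: x=0.090, v=0.412, θ=0.015, ω=-0.334
apply F[9]=-1.172 → step 10: x=0.098, v=0.373, θ=0.009, ω=-0.290
apply F[10]=-1.101 → step 11: x=0.105, v=0.338, θ=0.004, ω=-0.250
apply F[11]=-1.031 → step 12: x=0.112, v=0.306, θ=-0.001, ω=-0.215
apply F[12]=-0.965 → step 13: x=0.117, v=0.277, θ=-0.005, ω=-0.185
apply F[13]=-0.903 → step 14: x=0.123, v=0.251, θ=-0.009, ω=-0.157
apply F[14]=-0.846 → step 15: x=0.127, v=0.227, θ=-0.011, ω=-0.133
apply F[15]=-0.794 → step 16: x=0.132, v=0.204, θ=-0.014, ω=-0.112
apply F[16]=-0.746 → step 17: x=0.136, v=0.184, θ=-0.016, ω=-0.093
apply F[17]=-0.702 → step 18: x=0.139, v=0.166, θ=-0.018, ω=-0.077
apply F[18]=-0.661 → step 19: x=0.142, v=0.149, θ=-0.019, ω=-0.062
apply F[19]=-0.623 → step 20: x=0.145, v=0.133, θ=-0.020, ω=-0.049
apply F[20]=-0.588 → step 21: x=0.148, v=0.119, θ=-0.021, ω=-0.038
apply F[21]=-0.557 → step 22: x=0.150, v=0.106, θ=-0.022, ω=-0.029
apply F[22]=-0.527 → step 23: x=0.152, v=0.094, θ=-0.022, ω=-0.020
apply F[23]=-0.499 → step 24: x=0.154, v=0.083, θ=-0.022, ω=-0.013
apply F[24]=-0.474 → step 25: x=0.155, v=0.072, θ=-0.023, ω=-0.006
apply F[25]=-0.449 → step 26: x=0.157, v=0.063, θ=-0.023, ω=-0.001
apply F[26]=-0.427 → step 27: x=0.158, v=0.054, θ=-0.023, ω=0.004
apply F[27]=-0.406 → step 28: x=0.159, v=0.046, θ=-0.023, ω=0.008
apply F[28]=-0.387 → step 29: x=0.160, v=0.038, θ=-0.022, ω=0.012
apply F[29]=-0.368 → step 30: x=0.160, v=0.031, θ=-0.022, ω=0.015
apply F[30]=-0.350 → step 31: x=0.161, v=0.024, θ=-0.022, ω=0.017
apply F[31]=-0.334 → step 32: x=0.161, v=0.018, θ=-0.021, ω=0.020
apply F[32]=-0.318 → step 33: x=0.161, v=0.012, θ=-0.021, ω=0.021

Answer: x=0.161, v=0.012, θ=-0.021, ω=0.021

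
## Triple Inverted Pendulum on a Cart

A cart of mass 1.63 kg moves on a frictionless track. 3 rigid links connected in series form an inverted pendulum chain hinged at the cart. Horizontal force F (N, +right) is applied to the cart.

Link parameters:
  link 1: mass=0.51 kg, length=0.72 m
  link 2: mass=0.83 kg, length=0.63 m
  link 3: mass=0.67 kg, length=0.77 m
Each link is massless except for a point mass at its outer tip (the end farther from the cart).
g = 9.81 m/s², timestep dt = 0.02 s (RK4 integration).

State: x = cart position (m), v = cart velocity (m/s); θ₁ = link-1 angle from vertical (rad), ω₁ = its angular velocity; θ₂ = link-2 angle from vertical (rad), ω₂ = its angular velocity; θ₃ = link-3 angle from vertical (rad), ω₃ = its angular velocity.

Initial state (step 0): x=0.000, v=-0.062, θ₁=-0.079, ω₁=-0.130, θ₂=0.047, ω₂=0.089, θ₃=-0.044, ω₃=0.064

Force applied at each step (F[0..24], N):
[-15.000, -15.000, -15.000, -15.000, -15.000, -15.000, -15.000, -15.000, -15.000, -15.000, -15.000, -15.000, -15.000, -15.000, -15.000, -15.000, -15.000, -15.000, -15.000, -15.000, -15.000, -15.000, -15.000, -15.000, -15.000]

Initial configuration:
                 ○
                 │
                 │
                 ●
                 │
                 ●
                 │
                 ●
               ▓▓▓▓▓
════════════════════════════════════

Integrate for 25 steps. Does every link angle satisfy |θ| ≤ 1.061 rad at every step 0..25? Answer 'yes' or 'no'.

Answer: yes

Derivation:
apply F[0]=-15.000 → step 1: x=-0.003, v=-0.227, θ₁=-0.081, ω₁=-0.026, θ₂=0.051, ω₂=0.270, θ₃=-0.043, ω₃=0.022
apply F[1]=-15.000 → step 2: x=-0.009, v=-0.391, θ₁=-0.080, ω₁=0.074, θ₂=0.058, ω₂=0.459, θ₃=-0.043, ω₃=-0.022
apply F[2]=-15.000 → step 3: x=-0.019, v=-0.556, θ₁=-0.078, ω₁=0.172, θ₂=0.069, ω₂=0.655, θ₃=-0.044, ω₃=-0.069
apply F[3]=-15.000 → step 4: x=-0.031, v=-0.723, θ₁=-0.073, ω₁=0.268, θ₂=0.084, ω₂=0.861, θ₃=-0.046, ω₃=-0.121
apply F[4]=-15.000 → step 5: x=-0.047, v=-0.891, θ₁=-0.067, ω₁=0.366, θ₂=0.103, ω₂=1.076, θ₃=-0.049, ω₃=-0.179
apply F[5]=-15.000 → step 6: x=-0.067, v=-1.062, θ₁=-0.059, ω₁=0.467, θ₂=0.127, ω₂=1.301, θ₃=-0.053, ω₃=-0.242
apply F[6]=-15.000 → step 7: x=-0.090, v=-1.235, θ₁=-0.048, ω₁=0.574, θ₂=0.156, ω₂=1.533, θ₃=-0.059, ω₃=-0.311
apply F[7]=-15.000 → step 8: x=-0.116, v=-1.412, θ₁=-0.036, ω₁=0.691, θ₂=0.189, ω₂=1.768, θ₃=-0.066, ω₃=-0.384
apply F[8]=-15.000 → step 9: x=-0.146, v=-1.591, θ₁=-0.020, ω₁=0.822, θ₂=0.226, ω₂=2.000, θ₃=-0.074, ω₃=-0.459
apply F[9]=-15.000 → step 10: x=-0.180, v=-1.774, θ₁=-0.002, ω₁=0.972, θ₂=0.269, ω₂=2.223, θ₃=-0.084, ω₃=-0.531
apply F[10]=-15.000 → step 11: x=-0.217, v=-1.959, θ₁=0.019, ω₁=1.145, θ₂=0.315, ω₂=2.429, θ₃=-0.095, ω₃=-0.596
apply F[11]=-15.000 → step 12: x=-0.258, v=-2.146, θ₁=0.043, ω₁=1.345, θ₂=0.366, ω₂=2.609, θ₃=-0.108, ω₃=-0.651
apply F[12]=-15.000 → step 13: x=-0.303, v=-2.334, θ₁=0.073, ω₁=1.576, θ₂=0.419, ω₂=2.756, θ₃=-0.121, ω₃=-0.690
apply F[13]=-15.000 → step 14: x=-0.352, v=-2.523, θ₁=0.107, ω₁=1.839, θ₂=0.475, ω₂=2.863, θ₃=-0.135, ω₃=-0.710
apply F[14]=-15.000 → step 15: x=-0.404, v=-2.712, θ₁=0.146, ω₁=2.135, θ₂=0.533, ω₂=2.923, θ₃=-0.149, ω₃=-0.708
apply F[15]=-15.000 → step 16: x=-0.460, v=-2.897, θ₁=0.192, ω₁=2.463, θ₂=0.592, ω₂=2.932, θ₃=-0.163, ω₃=-0.681
apply F[16]=-15.000 → step 17: x=-0.520, v=-3.079, θ₁=0.245, ω₁=2.820, θ₂=0.650, ω₂=2.884, θ₃=-0.177, ω₃=-0.626
apply F[17]=-15.000 → step 18: x=-0.583, v=-3.253, θ₁=0.305, ω₁=3.204, θ₂=0.707, ω₂=2.776, θ₃=-0.188, ω₃=-0.540
apply F[18]=-15.000 → step 19: x=-0.650, v=-3.415, θ₁=0.373, ω₁=3.608, θ₂=0.761, ω₂=2.606, θ₃=-0.198, ω₃=-0.419
apply F[19]=-15.000 → step 20: x=-0.720, v=-3.560, θ₁=0.450, ω₁=4.024, θ₂=0.811, ω₂=2.376, θ₃=-0.205, ω₃=-0.258
apply F[20]=-15.000 → step 21: x=-0.792, v=-3.681, θ₁=0.534, ω₁=4.441, θ₂=0.856, ω₂=2.092, θ₃=-0.208, ω₃=-0.051
apply F[21]=-15.000 → step 22: x=-0.867, v=-3.771, θ₁=0.627, ω₁=4.843, θ₂=0.894, ω₂=1.774, θ₃=-0.206, ω₃=0.208
apply F[22]=-15.000 → step 23: x=-0.943, v=-3.823, θ₁=0.728, ω₁=5.211, θ₂=0.927, ω₂=1.451, θ₃=-0.199, ω₃=0.523
apply F[23]=-15.000 → step 24: x=-1.020, v=-3.833, θ₁=0.835, ω₁=5.525, θ₂=0.953, ω₂=1.163, θ₃=-0.185, ω₃=0.894
apply F[24]=-15.000 → step 25: x=-1.096, v=-3.801, θ₁=0.948, ω₁=5.767, θ₂=0.974, ω₂=0.955, θ₃=-0.163, ω₃=1.310
Max |angle| over trajectory = 0.974 rad; bound = 1.061 → within bound.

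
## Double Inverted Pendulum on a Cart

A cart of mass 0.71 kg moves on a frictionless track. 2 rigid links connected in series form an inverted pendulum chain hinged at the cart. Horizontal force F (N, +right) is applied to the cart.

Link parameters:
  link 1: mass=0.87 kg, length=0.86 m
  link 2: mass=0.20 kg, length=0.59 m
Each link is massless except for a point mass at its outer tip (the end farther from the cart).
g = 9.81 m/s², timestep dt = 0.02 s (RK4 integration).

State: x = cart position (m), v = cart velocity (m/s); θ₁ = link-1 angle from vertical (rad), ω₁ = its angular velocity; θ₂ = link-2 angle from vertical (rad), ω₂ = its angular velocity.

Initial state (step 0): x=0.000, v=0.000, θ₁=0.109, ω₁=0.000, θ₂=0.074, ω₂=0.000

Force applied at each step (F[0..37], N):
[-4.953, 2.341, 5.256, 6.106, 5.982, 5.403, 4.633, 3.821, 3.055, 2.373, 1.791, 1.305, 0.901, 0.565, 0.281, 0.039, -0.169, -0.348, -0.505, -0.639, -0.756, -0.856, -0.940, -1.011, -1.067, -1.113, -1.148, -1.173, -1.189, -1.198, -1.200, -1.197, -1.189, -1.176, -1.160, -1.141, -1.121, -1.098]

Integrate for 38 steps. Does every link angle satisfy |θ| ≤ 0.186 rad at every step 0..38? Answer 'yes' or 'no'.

apply F[0]=-4.953 → step 1: x=-0.002, v=-0.169, θ₁=0.111, ω₁=0.222, θ₂=0.074, ω₂=-0.013
apply F[1]=+2.341 → step 2: x=-0.005, v=-0.136, θ₁=0.116, ω₁=0.212, θ₂=0.073, ω₂=-0.030
apply F[2]=+5.256 → step 3: x=-0.006, v=-0.025, θ₁=0.119, ω₁=0.113, θ₂=0.073, ω₂=-0.049
apply F[3]=+6.106 → step 4: x=-0.005, v=0.109, θ₁=0.120, ω₁=-0.012, θ₂=0.071, ω₂=-0.069
apply F[4]=+5.982 → step 5: x=-0.002, v=0.240, θ₁=0.118, ω₁=-0.134, θ₂=0.070, ω₂=-0.091
apply F[5]=+5.403 → step 6: x=0.004, v=0.356, θ₁=0.115, ω₁=-0.238, θ₂=0.068, ω₂=-0.111
apply F[6]=+4.633 → step 7: x=0.012, v=0.452, θ₁=0.109, ω₁=-0.321, θ₂=0.065, ω₂=-0.131
apply F[7]=+3.821 → step 8: x=0.022, v=0.528, θ₁=0.102, ω₁=-0.382, θ₂=0.063, ω₂=-0.148
apply F[8]=+3.055 → step 9: x=0.033, v=0.585, θ₁=0.094, ω₁=-0.424, θ₂=0.060, ω₂=-0.163
apply F[9]=+2.373 → step 10: x=0.045, v=0.625, θ₁=0.085, ω₁=-0.449, θ₂=0.056, ω₂=-0.176
apply F[10]=+1.791 → step 11: x=0.058, v=0.652, θ₁=0.076, ω₁=-0.460, θ₂=0.053, ω₂=-0.187
apply F[11]=+1.305 → step 12: x=0.071, v=0.668, θ₁=0.067, ω₁=-0.461, θ₂=0.049, ω₂=-0.195
apply F[12]=+0.901 → step 13: x=0.084, v=0.675, θ₁=0.058, ω₁=-0.455, θ₂=0.045, ω₂=-0.202
apply F[13]=+0.565 → step 14: x=0.098, v=0.676, θ₁=0.049, ω₁=-0.443, θ₂=0.041, ω₂=-0.206
apply F[14]=+0.281 → step 15: x=0.111, v=0.671, θ₁=0.040, ω₁=-0.426, θ₂=0.036, ω₂=-0.208
apply F[15]=+0.039 → step 16: x=0.125, v=0.661, θ₁=0.032, ω₁=-0.407, θ₂=0.032, ω₂=-0.209
apply F[16]=-0.169 → step 17: x=0.138, v=0.648, θ₁=0.024, ω₁=-0.386, θ₂=0.028, ω₂=-0.208
apply F[17]=-0.348 → step 18: x=0.151, v=0.633, θ₁=0.016, ω₁=-0.364, θ₂=0.024, ω₂=-0.205
apply F[18]=-0.505 → step 19: x=0.163, v=0.615, θ₁=0.009, ω₁=-0.340, θ₂=0.020, ω₂=-0.202
apply F[19]=-0.639 → step 20: x=0.175, v=0.595, θ₁=0.003, ω₁=-0.316, θ₂=0.016, ω₂=-0.197
apply F[20]=-0.756 → step 21: x=0.187, v=0.574, θ₁=-0.003, ω₁=-0.293, θ₂=0.012, ω₂=-0.191
apply F[21]=-0.856 → step 22: x=0.198, v=0.551, θ₁=-0.009, ω₁=-0.269, θ₂=0.008, ω₂=-0.185
apply F[22]=-0.940 → step 23: x=0.209, v=0.528, θ₁=-0.014, ω₁=-0.246, θ₂=0.005, ω₂=-0.177
apply F[23]=-1.011 → step 24: x=0.219, v=0.505, θ₁=-0.019, ω₁=-0.223, θ₂=0.001, ω₂=-0.169
apply F[24]=-1.067 → step 25: x=0.229, v=0.481, θ₁=-0.023, ω₁=-0.201, θ₂=-0.002, ω₂=-0.161
apply F[25]=-1.113 → step 26: x=0.238, v=0.457, θ₁=-0.027, ω₁=-0.180, θ₂=-0.005, ω₂=-0.152
apply F[26]=-1.148 → step 27: x=0.247, v=0.433, θ₁=-0.030, ω₁=-0.159, θ₂=-0.008, ω₂=-0.143
apply F[27]=-1.173 → step 28: x=0.256, v=0.409, θ₁=-0.033, ω₁=-0.140, θ₂=-0.011, ω₂=-0.134
apply F[28]=-1.189 → step 29: x=0.264, v=0.386, θ₁=-0.036, ω₁=-0.122, θ₂=-0.014, ω₂=-0.125
apply F[29]=-1.198 → step 30: x=0.271, v=0.363, θ₁=-0.038, ω₁=-0.105, θ₂=-0.016, ω₂=-0.116
apply F[30]=-1.200 → step 31: x=0.278, v=0.341, θ₁=-0.040, ω₁=-0.090, θ₂=-0.018, ω₂=-0.107
apply F[31]=-1.197 → step 32: x=0.285, v=0.319, θ₁=-0.042, ω₁=-0.075, θ₂=-0.020, ω₂=-0.098
apply F[32]=-1.189 → step 33: x=0.291, v=0.298, θ₁=-0.043, ω₁=-0.061, θ₂=-0.022, ω₂=-0.090
apply F[33]=-1.176 → step 34: x=0.297, v=0.278, θ₁=-0.044, ω₁=-0.049, θ₂=-0.024, ω₂=-0.081
apply F[34]=-1.160 → step 35: x=0.302, v=0.259, θ₁=-0.045, ω₁=-0.037, θ₂=-0.025, ω₂=-0.073
apply F[35]=-1.141 → step 36: x=0.307, v=0.240, θ₁=-0.046, ω₁=-0.027, θ₂=-0.027, ω₂=-0.065
apply F[36]=-1.121 → step 37: x=0.312, v=0.222, θ₁=-0.046, ω₁=-0.017, θ₂=-0.028, ω₂=-0.058
apply F[37]=-1.098 → step 38: x=0.316, v=0.205, θ₁=-0.046, ω₁=-0.009, θ₂=-0.029, ω₂=-0.051
Max |angle| over trajectory = 0.120 rad; bound = 0.186 → within bound.

Answer: yes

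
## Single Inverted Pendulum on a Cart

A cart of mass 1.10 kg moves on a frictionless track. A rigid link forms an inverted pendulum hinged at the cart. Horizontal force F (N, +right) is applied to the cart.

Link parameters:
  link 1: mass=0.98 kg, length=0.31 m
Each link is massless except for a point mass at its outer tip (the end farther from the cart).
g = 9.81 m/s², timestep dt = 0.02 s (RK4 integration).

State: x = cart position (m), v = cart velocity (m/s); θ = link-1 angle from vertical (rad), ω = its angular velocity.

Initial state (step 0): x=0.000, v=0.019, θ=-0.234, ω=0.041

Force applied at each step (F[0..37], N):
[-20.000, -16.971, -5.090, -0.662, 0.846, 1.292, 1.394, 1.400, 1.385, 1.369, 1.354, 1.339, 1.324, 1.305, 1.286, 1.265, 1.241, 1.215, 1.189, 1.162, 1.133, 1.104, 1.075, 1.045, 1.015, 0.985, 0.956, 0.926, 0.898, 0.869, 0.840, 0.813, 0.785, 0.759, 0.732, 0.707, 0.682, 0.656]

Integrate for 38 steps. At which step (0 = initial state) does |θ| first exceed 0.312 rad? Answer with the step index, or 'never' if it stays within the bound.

apply F[0]=-20.000 → step 1: x=-0.003, v=-0.292, θ=-0.225, ω=0.871
apply F[1]=-16.971 → step 2: x=-0.011, v=-0.555, θ=-0.201, ω=1.568
apply F[2]=-5.090 → step 3: x=-0.023, v=-0.617, θ=-0.169, ω=1.647
apply F[3]=-0.662 → step 4: x=-0.035, v=-0.605, θ=-0.137, ω=1.513
apply F[4]=+0.846 → step 5: x=-0.047, v=-0.570, θ=-0.109, ω=1.325
apply F[5]=+1.292 → step 6: x=-0.058, v=-0.531, θ=-0.084, ω=1.139
apply F[6]=+1.394 → step 7: x=-0.068, v=-0.494, θ=-0.063, ω=0.972
apply F[7]=+1.400 → step 8: x=-0.078, v=-0.459, θ=-0.045, ω=0.827
apply F[8]=+1.385 → step 9: x=-0.086, v=-0.428, θ=-0.030, ω=0.702
apply F[9]=+1.369 → step 10: x=-0.095, v=-0.399, θ=-0.017, ω=0.594
apply F[10]=+1.354 → step 11: x=-0.102, v=-0.372, θ=-0.006, ω=0.501
apply F[11]=+1.339 → step 12: x=-0.110, v=-0.348, θ=0.003, ω=0.421
apply F[12]=+1.324 → step 13: x=-0.116, v=-0.325, θ=0.011, ω=0.352
apply F[13]=+1.305 → step 14: x=-0.123, v=-0.304, θ=0.017, ω=0.293
apply F[14]=+1.286 → step 15: x=-0.129, v=-0.284, θ=0.023, ω=0.242
apply F[15]=+1.265 → step 16: x=-0.134, v=-0.265, θ=0.027, ω=0.197
apply F[16]=+1.241 → step 17: x=-0.139, v=-0.248, θ=0.031, ω=0.159
apply F[17]=+1.215 → step 18: x=-0.144, v=-0.231, θ=0.034, ω=0.127
apply F[18]=+1.189 → step 19: x=-0.148, v=-0.216, θ=0.036, ω=0.099
apply F[19]=+1.162 → step 20: x=-0.153, v=-0.201, θ=0.038, ω=0.074
apply F[20]=+1.133 → step 21: x=-0.156, v=-0.187, θ=0.039, ω=0.054
apply F[21]=+1.104 → step 22: x=-0.160, v=-0.174, θ=0.040, ω=0.036
apply F[22]=+1.075 → step 23: x=-0.163, v=-0.161, θ=0.040, ω=0.021
apply F[23]=+1.045 → step 24: x=-0.167, v=-0.149, θ=0.041, ω=0.008
apply F[24]=+1.015 → step 25: x=-0.169, v=-0.138, θ=0.041, ω=-0.002
apply F[25]=+0.985 → step 26: x=-0.172, v=-0.127, θ=0.041, ω=-0.012
apply F[26]=+0.956 → step 27: x=-0.174, v=-0.117, θ=0.040, ω=-0.019
apply F[27]=+0.926 → step 28: x=-0.177, v=-0.107, θ=0.040, ω=-0.026
apply F[28]=+0.898 → step 29: x=-0.179, v=-0.098, θ=0.039, ω=-0.031
apply F[29]=+0.869 → step 30: x=-0.181, v=-0.089, θ=0.039, ω=-0.035
apply F[30]=+0.840 → step 31: x=-0.182, v=-0.080, θ=0.038, ω=-0.039
apply F[31]=+0.813 → step 32: x=-0.184, v=-0.072, θ=0.037, ω=-0.042
apply F[32]=+0.785 → step 33: x=-0.185, v=-0.064, θ=0.036, ω=-0.044
apply F[33]=+0.759 → step 34: x=-0.186, v=-0.056, θ=0.035, ω=-0.046
apply F[34]=+0.732 → step 35: x=-0.187, v=-0.049, θ=0.034, ω=-0.047
apply F[35]=+0.707 → step 36: x=-0.188, v=-0.042, θ=0.033, ω=-0.048
apply F[36]=+0.682 → step 37: x=-0.189, v=-0.036, θ=0.032, ω=-0.049
apply F[37]=+0.656 → step 38: x=-0.190, v=-0.029, θ=0.031, ω=-0.049
max |θ| = 0.234 ≤ 0.312 over all 39 states.

Answer: never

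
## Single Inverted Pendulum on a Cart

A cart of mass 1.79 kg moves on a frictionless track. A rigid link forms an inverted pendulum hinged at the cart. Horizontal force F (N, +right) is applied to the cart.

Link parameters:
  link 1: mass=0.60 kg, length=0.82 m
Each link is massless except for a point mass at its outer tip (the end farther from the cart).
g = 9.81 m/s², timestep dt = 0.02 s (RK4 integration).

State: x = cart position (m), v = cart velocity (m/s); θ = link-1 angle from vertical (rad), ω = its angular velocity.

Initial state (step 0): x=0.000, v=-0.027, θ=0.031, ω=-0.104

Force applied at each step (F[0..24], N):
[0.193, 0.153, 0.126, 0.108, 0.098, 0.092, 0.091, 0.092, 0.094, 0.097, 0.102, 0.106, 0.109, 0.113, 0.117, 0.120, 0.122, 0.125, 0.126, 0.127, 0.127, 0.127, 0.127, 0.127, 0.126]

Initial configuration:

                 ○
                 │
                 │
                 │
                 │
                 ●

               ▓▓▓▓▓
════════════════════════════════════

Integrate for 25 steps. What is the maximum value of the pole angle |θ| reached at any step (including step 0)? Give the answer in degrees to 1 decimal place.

apply F[0]=+0.193 → step 1: x=-0.001, v=-0.027, θ=0.029, ω=-0.097
apply F[1]=+0.153 → step 2: x=-0.001, v=-0.027, θ=0.027, ω=-0.090
apply F[2]=+0.126 → step 3: x=-0.002, v=-0.027, θ=0.025, ω=-0.084
apply F[3]=+0.108 → step 4: x=-0.002, v=-0.028, θ=0.024, ω=-0.077
apply F[4]=+0.098 → step 5: x=-0.003, v=-0.028, θ=0.022, ω=-0.071
apply F[5]=+0.092 → step 6: x=-0.003, v=-0.028, θ=0.021, ω=-0.065
apply F[6]=+0.091 → step 7: x=-0.004, v=-0.029, θ=0.020, ω=-0.060
apply F[7]=+0.092 → step 8: x=-0.004, v=-0.029, θ=0.019, ω=-0.055
apply F[8]=+0.094 → step 9: x=-0.005, v=-0.029, θ=0.017, ω=-0.051
apply F[9]=+0.097 → step 10: x=-0.006, v=-0.029, θ=0.016, ω=-0.047
apply F[10]=+0.102 → step 11: x=-0.006, v=-0.029, θ=0.016, ω=-0.043
apply F[11]=+0.106 → step 12: x=-0.007, v=-0.029, θ=0.015, ω=-0.040
apply F[12]=+0.109 → step 13: x=-0.007, v=-0.029, θ=0.014, ω=-0.037
apply F[13]=+0.113 → step 14: x=-0.008, v=-0.028, θ=0.013, ω=-0.034
apply F[14]=+0.117 → step 15: x=-0.008, v=-0.028, θ=0.013, ω=-0.031
apply F[15]=+0.120 → step 16: x=-0.009, v=-0.027, θ=0.012, ω=-0.029
apply F[16]=+0.122 → step 17: x=-0.010, v=-0.027, θ=0.011, ω=-0.027
apply F[17]=+0.125 → step 18: x=-0.010, v=-0.026, θ=0.011, ω=-0.025
apply F[18]=+0.126 → step 19: x=-0.011, v=-0.025, θ=0.010, ω=-0.023
apply F[19]=+0.127 → step 20: x=-0.011, v=-0.025, θ=0.010, ω=-0.022
apply F[20]=+0.127 → step 21: x=-0.012, v=-0.024, θ=0.010, ω=-0.020
apply F[21]=+0.127 → step 22: x=-0.012, v=-0.023, θ=0.009, ω=-0.019
apply F[22]=+0.127 → step 23: x=-0.013, v=-0.022, θ=0.009, ω=-0.018
apply F[23]=+0.127 → step 24: x=-0.013, v=-0.021, θ=0.008, ω=-0.017
apply F[24]=+0.126 → step 25: x=-0.013, v=-0.020, θ=0.008, ω=-0.016
Max |angle| over trajectory = 0.031 rad = 1.8°.

Answer: 1.8°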